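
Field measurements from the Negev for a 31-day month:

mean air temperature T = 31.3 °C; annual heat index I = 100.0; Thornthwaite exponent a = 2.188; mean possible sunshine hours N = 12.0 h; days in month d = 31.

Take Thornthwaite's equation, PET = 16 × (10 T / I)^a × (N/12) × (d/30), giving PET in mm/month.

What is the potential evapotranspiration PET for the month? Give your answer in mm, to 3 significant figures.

10T/I = 10 × 31.3 / 100.0 = 3.1300
(10T/I)^a = 3.1300^2.188 = 12.1409
Uncorrected PET = 16 × 12.1409 = 194.254 mm
Correction = (N/12)(d/30) = (12.0/12)(31/30) = 1.0333
PET = 194.254 × 1.0333 = 200.723 mm/month

201 mm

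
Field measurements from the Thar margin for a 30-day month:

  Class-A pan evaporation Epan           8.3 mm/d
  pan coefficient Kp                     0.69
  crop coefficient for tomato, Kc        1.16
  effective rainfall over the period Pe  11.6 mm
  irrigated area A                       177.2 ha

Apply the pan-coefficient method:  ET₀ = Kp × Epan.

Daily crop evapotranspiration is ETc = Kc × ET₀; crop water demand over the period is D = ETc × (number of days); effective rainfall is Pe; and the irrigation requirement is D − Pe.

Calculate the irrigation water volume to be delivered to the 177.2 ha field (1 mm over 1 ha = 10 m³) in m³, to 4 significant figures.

332600 m³

ET₀ = 0.69 × 8.3 = 5.7270 mm/d
ETc = Kc × ET₀ = 1.16 × 5.7270 = 6.6433 mm/d
Crop demand D = ETc × 30 d = 6.6433 × 30 = 199.299 mm
D − Pe = 199.299 − 11.6 = 187.699 mm
Volume = 187.699 mm × 177.2 ha × 10 = 332602.6 m³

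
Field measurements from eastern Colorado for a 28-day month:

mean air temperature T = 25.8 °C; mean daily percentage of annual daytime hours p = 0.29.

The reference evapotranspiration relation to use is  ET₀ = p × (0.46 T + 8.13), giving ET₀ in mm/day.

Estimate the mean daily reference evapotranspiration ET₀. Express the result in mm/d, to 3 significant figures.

5.80 mm/d

ET₀ = 0.29 × (0.46 × 25.8 + 8.13) = 0.29 × 19.998 = 5.7994 mm/d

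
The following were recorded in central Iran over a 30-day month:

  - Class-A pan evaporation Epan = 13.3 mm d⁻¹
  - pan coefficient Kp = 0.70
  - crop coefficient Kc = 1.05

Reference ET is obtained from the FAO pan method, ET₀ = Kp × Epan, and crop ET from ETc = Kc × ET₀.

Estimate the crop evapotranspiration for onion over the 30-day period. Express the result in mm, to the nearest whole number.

ET₀ = 0.70 × 13.3 = 9.3100 mm/d
ETc = Kc × ET₀ = 1.05 × 9.3100 = 9.7755 mm/d
Over 30 days: 9.7755 × 30 = 293.265 mm

293 mm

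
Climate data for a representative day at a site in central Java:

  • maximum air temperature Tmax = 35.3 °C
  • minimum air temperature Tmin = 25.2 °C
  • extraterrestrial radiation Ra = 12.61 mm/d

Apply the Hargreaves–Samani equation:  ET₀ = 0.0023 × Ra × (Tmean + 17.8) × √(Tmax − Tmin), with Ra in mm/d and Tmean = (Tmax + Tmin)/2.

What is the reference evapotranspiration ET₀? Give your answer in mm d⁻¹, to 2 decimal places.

Tmean = (35.3 + 25.2)/2 = 30.25 °C
ET₀ = 0.0023 × 12.61 × (30.25 + 17.8) × √10.1 = 0.0023 × 12.61 × 48.05 × 3.1780 = 4.4288 mm/d

4.43 mm d⁻¹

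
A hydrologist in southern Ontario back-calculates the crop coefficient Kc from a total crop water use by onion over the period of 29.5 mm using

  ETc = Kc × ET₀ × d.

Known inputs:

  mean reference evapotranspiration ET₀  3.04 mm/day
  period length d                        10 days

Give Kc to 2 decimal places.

ETc = Kc × ET₀ × d  ⇒  Kc = ETc / (ET₀ × d)
Kc = 29.5 / (3.04 × 10) = 29.5 / 30.40 = 0.9704

0.97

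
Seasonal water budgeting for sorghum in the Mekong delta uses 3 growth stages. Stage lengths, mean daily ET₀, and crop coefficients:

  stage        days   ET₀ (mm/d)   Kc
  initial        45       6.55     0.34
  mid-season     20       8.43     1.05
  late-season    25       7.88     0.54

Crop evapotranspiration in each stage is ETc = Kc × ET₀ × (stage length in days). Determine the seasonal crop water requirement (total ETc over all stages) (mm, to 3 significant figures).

initial: 0.34 × 6.55 × 45 = 100.22 mm
mid-season: 1.05 × 8.43 × 20 = 177.03 mm
late-season: 0.54 × 7.88 × 25 = 106.38 mm
Seasonal total = 383.63 mm

384 mm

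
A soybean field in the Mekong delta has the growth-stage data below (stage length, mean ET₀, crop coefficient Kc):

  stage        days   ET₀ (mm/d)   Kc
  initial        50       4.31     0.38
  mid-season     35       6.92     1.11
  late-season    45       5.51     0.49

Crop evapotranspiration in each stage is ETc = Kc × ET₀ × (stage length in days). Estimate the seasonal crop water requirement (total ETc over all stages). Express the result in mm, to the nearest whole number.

initial: 0.38 × 4.31 × 50 = 81.89 mm
mid-season: 1.11 × 6.92 × 35 = 268.84 mm
late-season: 0.49 × 5.51 × 45 = 121.50 mm
Seasonal total = 472.23 mm

472 mm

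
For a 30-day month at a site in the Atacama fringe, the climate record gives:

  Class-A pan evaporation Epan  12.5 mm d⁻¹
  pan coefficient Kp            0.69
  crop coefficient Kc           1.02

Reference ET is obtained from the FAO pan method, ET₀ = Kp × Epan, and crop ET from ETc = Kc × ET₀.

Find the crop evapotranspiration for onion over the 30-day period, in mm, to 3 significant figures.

264 mm

ET₀ = 0.69 × 12.5 = 8.6250 mm/d
ETc = Kc × ET₀ = 1.02 × 8.6250 = 8.7975 mm/d
Over 30 days: 8.7975 × 30 = 263.925 mm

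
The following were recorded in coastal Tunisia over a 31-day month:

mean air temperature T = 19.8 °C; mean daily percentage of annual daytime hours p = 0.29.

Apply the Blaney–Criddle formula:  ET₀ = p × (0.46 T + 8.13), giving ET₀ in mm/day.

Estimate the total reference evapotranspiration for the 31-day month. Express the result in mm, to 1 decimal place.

155.0 mm

ET₀ = 0.29 × (0.46 × 19.8 + 8.13) = 0.29 × 17.238 = 4.9990 mm/d
Monthly total = 4.9990 × 31 = 154.969 mm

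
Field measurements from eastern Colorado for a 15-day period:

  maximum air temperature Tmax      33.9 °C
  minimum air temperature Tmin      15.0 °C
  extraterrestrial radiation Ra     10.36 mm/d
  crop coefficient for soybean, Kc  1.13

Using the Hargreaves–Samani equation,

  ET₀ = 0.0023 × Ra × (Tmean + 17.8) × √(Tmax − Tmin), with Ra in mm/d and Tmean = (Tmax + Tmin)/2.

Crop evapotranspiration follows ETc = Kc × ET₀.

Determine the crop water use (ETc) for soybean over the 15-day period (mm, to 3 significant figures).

Tmean = (33.9 + 15.0)/2 = 24.45 °C
ET₀ = 0.0023 × 10.36 × (24.45 + 17.8) × √18.9 = 0.0023 × 10.36 × 42.25 × 4.3474 = 4.3767 mm/d
ETc = Kc × ET₀ = 1.13 × 4.3767 = 4.9457 mm/d
Over 15 days: 4.9457 × 15 = 74.186 mm

74.2 mm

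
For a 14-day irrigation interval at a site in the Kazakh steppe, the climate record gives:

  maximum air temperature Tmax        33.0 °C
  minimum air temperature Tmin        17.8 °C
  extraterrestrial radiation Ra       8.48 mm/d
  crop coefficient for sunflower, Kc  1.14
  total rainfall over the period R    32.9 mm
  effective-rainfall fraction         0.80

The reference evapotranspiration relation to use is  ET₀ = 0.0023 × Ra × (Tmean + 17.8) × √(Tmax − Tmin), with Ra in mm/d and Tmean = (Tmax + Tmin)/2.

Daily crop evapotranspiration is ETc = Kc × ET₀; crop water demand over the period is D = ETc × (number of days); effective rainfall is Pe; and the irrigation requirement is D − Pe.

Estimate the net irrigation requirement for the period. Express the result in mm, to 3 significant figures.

26.1 mm

Tmean = (33.0 + 17.8)/2 = 25.40 °C
ET₀ = 0.0023 × 8.48 × (25.40 + 17.8) × √15.2 = 0.0023 × 8.48 × 43.20 × 3.8987 = 3.2849 mm/d
ETc = Kc × ET₀ = 1.14 × 3.2849 = 3.7448 mm/d
Crop demand D = ETc × 14 d = 3.7448 × 14 = 52.427 mm
Pe = 0.80 × 32.9 = 26.320 mm
D − Pe = 52.427 − 26.320 = 26.107 mm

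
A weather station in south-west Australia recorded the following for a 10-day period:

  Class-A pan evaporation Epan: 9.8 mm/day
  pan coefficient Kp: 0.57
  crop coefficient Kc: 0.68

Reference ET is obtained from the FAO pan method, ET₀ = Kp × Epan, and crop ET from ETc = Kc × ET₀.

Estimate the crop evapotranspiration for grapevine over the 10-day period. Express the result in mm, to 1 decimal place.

ET₀ = 0.57 × 9.8 = 5.5860 mm/d
ETc = Kc × ET₀ = 0.68 × 5.5860 = 3.7985 mm/d
Over 10 days: 3.7985 × 10 = 37.985 mm

38.0 mm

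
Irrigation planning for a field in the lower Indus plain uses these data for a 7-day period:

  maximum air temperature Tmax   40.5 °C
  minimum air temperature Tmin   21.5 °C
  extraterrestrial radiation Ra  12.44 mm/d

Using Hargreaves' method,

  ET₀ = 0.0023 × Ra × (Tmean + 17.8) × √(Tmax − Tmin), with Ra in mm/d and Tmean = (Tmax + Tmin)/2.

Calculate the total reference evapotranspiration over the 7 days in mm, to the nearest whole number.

43 mm

Tmean = (40.5 + 21.5)/2 = 31.00 °C
ET₀ = 0.0023 × 12.44 × (31.00 + 17.8) × √19.0 = 0.0023 × 12.44 × 48.80 × 4.3589 = 6.0862 mm/d
Over 7 days: 6.0862 × 7 = 42.603 mm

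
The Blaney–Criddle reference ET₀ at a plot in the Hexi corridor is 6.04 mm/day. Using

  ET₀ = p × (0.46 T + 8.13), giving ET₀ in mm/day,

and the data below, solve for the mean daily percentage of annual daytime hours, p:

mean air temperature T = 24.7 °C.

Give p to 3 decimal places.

0.310

p = ET₀ / (0.46 T + 8.13) = 6.04 / (0.46 × 24.7 + 8.13) = 6.04 / 19.492 = 0.3099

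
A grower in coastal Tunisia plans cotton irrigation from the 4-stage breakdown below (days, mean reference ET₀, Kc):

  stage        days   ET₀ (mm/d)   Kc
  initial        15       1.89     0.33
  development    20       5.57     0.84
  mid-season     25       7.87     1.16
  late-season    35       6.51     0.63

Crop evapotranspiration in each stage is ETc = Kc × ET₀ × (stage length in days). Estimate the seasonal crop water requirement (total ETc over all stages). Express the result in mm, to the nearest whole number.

475 mm

initial: 0.33 × 1.89 × 15 = 9.36 mm
development: 0.84 × 5.57 × 20 = 93.58 mm
mid-season: 1.16 × 7.87 × 25 = 228.23 mm
late-season: 0.63 × 6.51 × 35 = 143.55 mm
Seasonal total = 474.72 mm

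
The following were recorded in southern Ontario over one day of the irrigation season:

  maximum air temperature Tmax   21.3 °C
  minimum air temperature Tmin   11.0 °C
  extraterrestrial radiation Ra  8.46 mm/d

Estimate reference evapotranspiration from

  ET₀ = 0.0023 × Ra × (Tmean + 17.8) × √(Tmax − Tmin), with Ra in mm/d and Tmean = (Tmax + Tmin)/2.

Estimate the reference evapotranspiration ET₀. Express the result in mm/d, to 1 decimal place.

2.1 mm/d

Tmean = (21.3 + 11.0)/2 = 16.15 °C
ET₀ = 0.0023 × 8.46 × (16.15 + 17.8) × √10.3 = 0.0023 × 8.46 × 33.95 × 3.2094 = 2.1201 mm/d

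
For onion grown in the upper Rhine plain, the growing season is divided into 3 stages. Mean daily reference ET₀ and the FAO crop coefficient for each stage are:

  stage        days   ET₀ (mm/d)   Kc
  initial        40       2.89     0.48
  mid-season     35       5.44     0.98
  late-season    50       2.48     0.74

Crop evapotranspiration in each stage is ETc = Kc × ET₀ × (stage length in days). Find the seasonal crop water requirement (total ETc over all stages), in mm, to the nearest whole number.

334 mm

initial: 0.48 × 2.89 × 40 = 55.49 mm
mid-season: 0.98 × 5.44 × 35 = 186.59 mm
late-season: 0.74 × 2.48 × 50 = 91.76 mm
Seasonal total = 333.84 mm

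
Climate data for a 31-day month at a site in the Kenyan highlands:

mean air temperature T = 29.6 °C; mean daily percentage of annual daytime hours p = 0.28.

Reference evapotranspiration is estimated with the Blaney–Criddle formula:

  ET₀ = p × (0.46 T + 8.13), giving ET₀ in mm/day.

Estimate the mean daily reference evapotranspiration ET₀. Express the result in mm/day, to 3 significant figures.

ET₀ = 0.28 × (0.46 × 29.6 + 8.13) = 0.28 × 21.746 = 6.0889 mm/d

6.09 mm/day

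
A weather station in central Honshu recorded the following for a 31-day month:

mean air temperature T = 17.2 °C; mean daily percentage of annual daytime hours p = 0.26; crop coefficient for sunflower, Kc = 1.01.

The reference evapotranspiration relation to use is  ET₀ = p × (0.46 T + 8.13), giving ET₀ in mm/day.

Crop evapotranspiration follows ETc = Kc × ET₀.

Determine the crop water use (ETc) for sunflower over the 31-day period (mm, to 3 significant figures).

ET₀ = 0.26 × (0.46 × 17.2 + 8.13) = 0.26 × 16.042 = 4.1709 mm/d
ETc = Kc × ET₀ = 1.01 × 4.1709 = 4.2126 mm/d
Over 31 days: 4.2126 × 31 = 130.591 mm

131 mm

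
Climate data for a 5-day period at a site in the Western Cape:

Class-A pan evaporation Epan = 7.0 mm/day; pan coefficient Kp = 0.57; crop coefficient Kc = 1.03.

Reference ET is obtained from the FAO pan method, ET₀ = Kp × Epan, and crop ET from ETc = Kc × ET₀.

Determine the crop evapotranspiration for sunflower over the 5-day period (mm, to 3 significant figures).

20.5 mm

ET₀ = 0.57 × 7.0 = 3.9900 mm/d
ETc = Kc × ET₀ = 1.03 × 3.9900 = 4.1097 mm/d
Over 5 days: 4.1097 × 5 = 20.549 mm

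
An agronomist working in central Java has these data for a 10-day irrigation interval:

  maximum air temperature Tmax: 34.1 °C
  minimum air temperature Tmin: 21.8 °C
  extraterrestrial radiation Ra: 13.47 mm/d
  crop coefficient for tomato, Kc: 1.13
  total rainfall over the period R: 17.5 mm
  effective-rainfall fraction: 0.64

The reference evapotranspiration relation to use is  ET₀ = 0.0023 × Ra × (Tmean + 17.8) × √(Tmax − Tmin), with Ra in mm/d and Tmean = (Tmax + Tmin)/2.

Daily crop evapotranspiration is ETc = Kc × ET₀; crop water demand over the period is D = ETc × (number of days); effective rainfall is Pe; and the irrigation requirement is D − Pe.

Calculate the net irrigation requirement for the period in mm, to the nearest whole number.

45 mm

Tmean = (34.1 + 21.8)/2 = 27.95 °C
ET₀ = 0.0023 × 13.47 × (27.95 + 17.8) × √12.3 = 0.0023 × 13.47 × 45.75 × 3.5071 = 4.9709 mm/d
ETc = Kc × ET₀ = 1.13 × 4.9709 = 5.6171 mm/d
Crop demand D = ETc × 10 d = 5.6171 × 10 = 56.171 mm
Pe = 0.64 × 17.5 = 11.200 mm
D − Pe = 56.171 − 11.200 = 44.971 mm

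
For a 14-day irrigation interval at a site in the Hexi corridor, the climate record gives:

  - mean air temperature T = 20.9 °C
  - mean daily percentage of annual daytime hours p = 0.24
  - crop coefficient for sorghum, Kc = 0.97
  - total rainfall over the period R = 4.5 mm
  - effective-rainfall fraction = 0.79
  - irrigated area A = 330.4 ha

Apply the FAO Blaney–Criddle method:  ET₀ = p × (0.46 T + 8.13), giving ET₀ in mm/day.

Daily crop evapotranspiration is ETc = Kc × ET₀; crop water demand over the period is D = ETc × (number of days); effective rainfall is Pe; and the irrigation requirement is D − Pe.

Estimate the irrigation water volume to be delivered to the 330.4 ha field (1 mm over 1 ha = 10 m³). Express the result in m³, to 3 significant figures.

179000 m³

ET₀ = 0.24 × (0.46 × 20.9 + 8.13) = 0.24 × 17.744 = 4.2586 mm/d
ETc = Kc × ET₀ = 0.97 × 4.2586 = 4.1308 mm/d
Crop demand D = ETc × 14 d = 4.1308 × 14 = 57.831 mm
Pe = 0.79 × 4.5 = 3.555 mm
D − Pe = 57.831 − 3.555 = 54.276 mm
Volume = 54.276 mm × 330.4 ha × 10 = 179327.9 m³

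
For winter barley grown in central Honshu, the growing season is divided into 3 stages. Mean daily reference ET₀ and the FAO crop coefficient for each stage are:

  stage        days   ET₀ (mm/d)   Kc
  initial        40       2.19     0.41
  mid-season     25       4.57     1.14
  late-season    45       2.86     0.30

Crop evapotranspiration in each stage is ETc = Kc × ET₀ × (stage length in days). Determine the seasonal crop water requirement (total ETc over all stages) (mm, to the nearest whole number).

initial: 0.41 × 2.19 × 40 = 35.92 mm
mid-season: 1.14 × 4.57 × 25 = 130.25 mm
late-season: 0.30 × 2.86 × 45 = 38.61 mm
Seasonal total = 204.78 mm

205 mm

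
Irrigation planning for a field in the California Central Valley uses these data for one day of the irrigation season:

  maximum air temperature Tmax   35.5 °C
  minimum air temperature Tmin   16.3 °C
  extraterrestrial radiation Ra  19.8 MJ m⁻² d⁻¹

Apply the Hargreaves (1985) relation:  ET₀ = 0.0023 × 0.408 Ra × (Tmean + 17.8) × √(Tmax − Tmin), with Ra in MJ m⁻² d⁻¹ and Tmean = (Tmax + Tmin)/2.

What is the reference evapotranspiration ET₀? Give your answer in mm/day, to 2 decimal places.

Tmean = (35.5 + 16.3)/2 = 25.90 °C
0.408 Ra = 0.408 × 19.8 = 8.0784 mm/d equivalent
ET₀ = 0.0023 × 8.0784 × (25.90 + 17.8) × √19.2 = 0.0023 × 8.0784 × 43.70 × 4.3818 = 3.5578 mm/d

3.56 mm/day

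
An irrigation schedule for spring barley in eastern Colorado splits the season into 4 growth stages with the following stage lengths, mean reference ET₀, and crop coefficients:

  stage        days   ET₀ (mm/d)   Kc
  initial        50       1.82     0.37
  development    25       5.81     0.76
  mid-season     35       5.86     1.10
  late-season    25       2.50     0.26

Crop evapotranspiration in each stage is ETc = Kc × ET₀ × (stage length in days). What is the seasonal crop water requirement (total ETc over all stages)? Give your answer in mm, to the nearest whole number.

initial: 0.37 × 1.82 × 50 = 33.67 mm
development: 0.76 × 5.81 × 25 = 110.39 mm
mid-season: 1.10 × 5.86 × 35 = 225.61 mm
late-season: 0.26 × 2.50 × 25 = 16.25 mm
Seasonal total = 385.92 mm

386 mm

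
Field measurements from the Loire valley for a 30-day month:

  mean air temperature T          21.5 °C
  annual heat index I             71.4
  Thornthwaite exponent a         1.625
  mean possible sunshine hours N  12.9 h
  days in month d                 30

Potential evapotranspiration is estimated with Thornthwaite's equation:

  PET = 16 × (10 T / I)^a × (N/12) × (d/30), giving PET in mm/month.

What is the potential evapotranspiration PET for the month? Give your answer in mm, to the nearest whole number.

10T/I = 10 × 21.5 / 71.4 = 3.0112
(10T/I)^a = 3.0112^1.625 = 5.9972
Uncorrected PET = 16 × 5.9972 = 95.955 mm
Correction = (N/12)(d/30) = (12.9/12)(30/30) = 1.0750
PET = 95.955 × 1.0750 = 103.152 mm/month

103 mm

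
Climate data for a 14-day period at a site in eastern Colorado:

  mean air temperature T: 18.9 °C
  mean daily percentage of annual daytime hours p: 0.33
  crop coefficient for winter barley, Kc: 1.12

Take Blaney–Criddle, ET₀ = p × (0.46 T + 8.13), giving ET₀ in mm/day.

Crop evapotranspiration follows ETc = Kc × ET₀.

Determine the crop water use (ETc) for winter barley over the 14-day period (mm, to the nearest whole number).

87 mm

ET₀ = 0.33 × (0.46 × 18.9 + 8.13) = 0.33 × 16.824 = 5.5519 mm/d
ETc = Kc × ET₀ = 1.12 × 5.5519 = 6.2181 mm/d
Over 14 days: 6.2181 × 14 = 87.053 mm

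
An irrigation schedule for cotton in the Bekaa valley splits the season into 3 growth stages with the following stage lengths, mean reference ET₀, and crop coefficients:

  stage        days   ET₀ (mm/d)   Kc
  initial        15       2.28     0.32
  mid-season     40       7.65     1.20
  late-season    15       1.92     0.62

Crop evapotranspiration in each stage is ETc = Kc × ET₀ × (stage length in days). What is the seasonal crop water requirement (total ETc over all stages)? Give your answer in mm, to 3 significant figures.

initial: 0.32 × 2.28 × 15 = 10.94 mm
mid-season: 1.20 × 7.65 × 40 = 367.20 mm
late-season: 0.62 × 1.92 × 15 = 17.86 mm
Seasonal total = 396.00 mm

396 mm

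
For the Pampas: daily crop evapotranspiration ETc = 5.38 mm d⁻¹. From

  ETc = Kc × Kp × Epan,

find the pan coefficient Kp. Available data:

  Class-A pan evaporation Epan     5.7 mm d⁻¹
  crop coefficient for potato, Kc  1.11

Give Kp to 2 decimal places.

ETc = Kc × Kp × Epan  ⇒  Kp = ETc / (Kc × Epan)
Kp = 5.38 / (1.11 × 5.7) = 5.38 / 6.327 = 0.8503

0.85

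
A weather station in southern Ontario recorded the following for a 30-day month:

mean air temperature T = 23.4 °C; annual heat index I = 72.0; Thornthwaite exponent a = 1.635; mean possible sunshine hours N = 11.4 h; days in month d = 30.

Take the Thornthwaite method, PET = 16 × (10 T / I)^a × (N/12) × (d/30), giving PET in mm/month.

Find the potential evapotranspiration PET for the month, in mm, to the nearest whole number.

10T/I = 10 × 23.4 / 72.0 = 3.2500
(10T/I)^a = 3.2500^1.635 = 6.8696
Uncorrected PET = 16 × 6.8696 = 109.914 mm
Correction = (N/12)(d/30) = (11.4/12)(30/30) = 0.9500
PET = 109.914 × 0.9500 = 104.418 mm/month

104 mm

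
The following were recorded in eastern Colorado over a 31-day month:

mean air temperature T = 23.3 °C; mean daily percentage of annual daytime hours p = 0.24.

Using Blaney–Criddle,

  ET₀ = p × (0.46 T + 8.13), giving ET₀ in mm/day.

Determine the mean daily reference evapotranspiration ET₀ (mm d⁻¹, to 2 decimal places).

ET₀ = 0.24 × (0.46 × 23.3 + 8.13) = 0.24 × 18.848 = 4.5235 mm/d

4.52 mm d⁻¹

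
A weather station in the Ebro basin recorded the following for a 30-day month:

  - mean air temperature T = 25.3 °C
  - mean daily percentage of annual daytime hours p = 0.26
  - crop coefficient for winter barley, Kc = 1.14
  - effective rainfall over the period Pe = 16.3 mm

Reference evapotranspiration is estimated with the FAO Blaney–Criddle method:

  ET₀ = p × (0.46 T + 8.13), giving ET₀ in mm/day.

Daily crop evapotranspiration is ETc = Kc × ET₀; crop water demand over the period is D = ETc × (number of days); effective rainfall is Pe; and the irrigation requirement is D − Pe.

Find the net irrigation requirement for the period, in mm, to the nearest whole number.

159 mm

ET₀ = 0.26 × (0.46 × 25.3 + 8.13) = 0.26 × 19.768 = 5.1397 mm/d
ETc = Kc × ET₀ = 1.14 × 5.1397 = 5.8593 mm/d
Crop demand D = ETc × 30 d = 5.8593 × 30 = 175.779 mm
D − Pe = 175.779 − 16.3 = 159.479 mm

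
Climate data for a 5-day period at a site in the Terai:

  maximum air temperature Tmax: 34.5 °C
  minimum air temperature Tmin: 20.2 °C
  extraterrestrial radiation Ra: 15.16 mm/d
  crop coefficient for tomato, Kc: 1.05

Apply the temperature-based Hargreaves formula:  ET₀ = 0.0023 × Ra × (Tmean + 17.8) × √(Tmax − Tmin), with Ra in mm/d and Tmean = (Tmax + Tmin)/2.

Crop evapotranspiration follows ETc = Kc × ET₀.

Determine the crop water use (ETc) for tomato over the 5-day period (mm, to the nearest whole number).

31 mm

Tmean = (34.5 + 20.2)/2 = 27.35 °C
ET₀ = 0.0023 × 15.16 × (27.35 + 17.8) × √14.3 = 0.0023 × 15.16 × 45.15 × 3.7815 = 5.9532 mm/d
ETc = Kc × ET₀ = 1.05 × 5.9532 = 6.2509 mm/d
Over 5 days: 6.2509 × 5 = 31.255 mm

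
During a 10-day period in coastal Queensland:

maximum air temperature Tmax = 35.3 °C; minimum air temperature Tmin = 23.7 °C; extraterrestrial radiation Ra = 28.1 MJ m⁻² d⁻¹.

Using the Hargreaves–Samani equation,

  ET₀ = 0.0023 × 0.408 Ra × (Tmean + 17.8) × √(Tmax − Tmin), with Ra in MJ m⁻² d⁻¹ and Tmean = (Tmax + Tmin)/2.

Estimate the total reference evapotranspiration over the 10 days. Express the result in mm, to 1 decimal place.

42.5 mm

Tmean = (35.3 + 23.7)/2 = 29.50 °C
0.408 Ra = 0.408 × 28.1 = 11.4648 mm/d equivalent
ET₀ = 0.0023 × 11.4648 × (29.50 + 17.8) × √11.6 = 0.0023 × 11.4648 × 47.30 × 3.4059 = 4.2480 mm/d
Over 10 days: 4.2480 × 10 = 42.480 mm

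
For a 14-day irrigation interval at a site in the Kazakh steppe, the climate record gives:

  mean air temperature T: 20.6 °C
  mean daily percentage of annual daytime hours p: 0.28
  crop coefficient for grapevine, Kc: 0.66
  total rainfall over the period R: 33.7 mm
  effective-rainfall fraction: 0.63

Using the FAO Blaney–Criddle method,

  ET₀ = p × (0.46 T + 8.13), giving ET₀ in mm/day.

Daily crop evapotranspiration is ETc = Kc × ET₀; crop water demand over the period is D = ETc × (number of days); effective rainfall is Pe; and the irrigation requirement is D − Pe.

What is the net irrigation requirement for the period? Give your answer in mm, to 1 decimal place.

ET₀ = 0.28 × (0.46 × 20.6 + 8.13) = 0.28 × 17.606 = 4.9297 mm/d
ETc = Kc × ET₀ = 0.66 × 4.9297 = 3.2536 mm/d
Crop demand D = ETc × 14 d = 3.2536 × 14 = 45.550 mm
Pe = 0.63 × 33.7 = 21.231 mm
D − Pe = 45.550 − 21.231 = 24.319 mm

24.3 mm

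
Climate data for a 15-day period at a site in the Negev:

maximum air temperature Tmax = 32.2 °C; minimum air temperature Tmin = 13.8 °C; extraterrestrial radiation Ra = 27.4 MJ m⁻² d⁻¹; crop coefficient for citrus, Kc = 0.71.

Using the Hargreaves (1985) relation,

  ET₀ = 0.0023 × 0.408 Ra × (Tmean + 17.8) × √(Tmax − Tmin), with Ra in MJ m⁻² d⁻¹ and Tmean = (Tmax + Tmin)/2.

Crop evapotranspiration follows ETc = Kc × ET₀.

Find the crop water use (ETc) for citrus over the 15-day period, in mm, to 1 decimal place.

Tmean = (32.2 + 13.8)/2 = 23.00 °C
0.408 Ra = 0.408 × 27.4 = 11.1792 mm/d equivalent
ET₀ = 0.0023 × 11.1792 × (23.00 + 17.8) × √18.4 = 0.0023 × 11.1792 × 40.80 × 4.2895 = 4.4999 mm/d
ETc = Kc × ET₀ = 0.71 × 4.4999 = 3.1949 mm/d
Over 15 days: 3.1949 × 15 = 47.924 mm

47.9 mm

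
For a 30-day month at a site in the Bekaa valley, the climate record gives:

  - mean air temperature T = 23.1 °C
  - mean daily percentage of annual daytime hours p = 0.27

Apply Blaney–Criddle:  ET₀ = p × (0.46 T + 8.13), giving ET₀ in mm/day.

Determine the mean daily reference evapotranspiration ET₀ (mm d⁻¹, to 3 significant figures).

ET₀ = 0.27 × (0.46 × 23.1 + 8.13) = 0.27 × 18.756 = 5.0641 mm/d

5.06 mm d⁻¹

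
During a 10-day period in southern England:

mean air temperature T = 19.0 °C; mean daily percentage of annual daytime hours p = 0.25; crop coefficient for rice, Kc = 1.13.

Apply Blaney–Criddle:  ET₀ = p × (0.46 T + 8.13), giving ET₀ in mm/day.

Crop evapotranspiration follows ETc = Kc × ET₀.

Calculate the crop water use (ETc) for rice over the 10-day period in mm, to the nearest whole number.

ET₀ = 0.25 × (0.46 × 19.0 + 8.13) = 0.25 × 16.870 = 4.2175 mm/d
ETc = Kc × ET₀ = 1.13 × 4.2175 = 4.7658 mm/d
Over 10 days: 4.7658 × 10 = 47.658 mm

48 mm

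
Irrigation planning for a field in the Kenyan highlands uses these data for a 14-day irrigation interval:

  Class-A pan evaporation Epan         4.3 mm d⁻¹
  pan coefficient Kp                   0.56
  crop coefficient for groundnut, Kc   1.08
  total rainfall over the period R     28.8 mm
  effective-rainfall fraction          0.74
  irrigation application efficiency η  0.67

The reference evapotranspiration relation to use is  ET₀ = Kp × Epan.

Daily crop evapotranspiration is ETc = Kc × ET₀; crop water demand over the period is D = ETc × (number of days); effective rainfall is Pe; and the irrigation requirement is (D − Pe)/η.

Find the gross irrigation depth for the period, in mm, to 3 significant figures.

ET₀ = 0.56 × 4.3 = 2.4080 mm/d
ETc = Kc × ET₀ = 1.08 × 2.4080 = 2.6006 mm/d
Crop demand D = ETc × 14 d = 2.6006 × 14 = 36.408 mm
Pe = 0.74 × 28.8 = 21.312 mm
D − Pe = 36.408 − 21.312 = 15.096 mm
Gross irrigation = 15.096 / 0.67 = 22.531 mm

22.5 mm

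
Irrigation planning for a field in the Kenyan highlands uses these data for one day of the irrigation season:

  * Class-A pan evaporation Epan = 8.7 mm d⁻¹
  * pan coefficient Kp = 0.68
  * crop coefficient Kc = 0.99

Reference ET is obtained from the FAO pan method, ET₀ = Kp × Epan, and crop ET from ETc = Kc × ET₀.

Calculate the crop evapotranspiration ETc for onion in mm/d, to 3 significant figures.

ET₀ = 0.68 × 8.7 = 5.9160 mm/d
ETc = Kc × ET₀ = 0.99 × 5.9160 = 5.8568 mm/d

5.86 mm/d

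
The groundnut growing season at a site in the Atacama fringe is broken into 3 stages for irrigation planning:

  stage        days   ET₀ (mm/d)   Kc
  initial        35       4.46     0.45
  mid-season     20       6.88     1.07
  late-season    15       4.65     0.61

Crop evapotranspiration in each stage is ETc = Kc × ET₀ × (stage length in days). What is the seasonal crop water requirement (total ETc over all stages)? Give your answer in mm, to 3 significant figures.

initial: 0.45 × 4.46 × 35 = 70.25 mm
mid-season: 1.07 × 6.88 × 20 = 147.23 mm
late-season: 0.61 × 4.65 × 15 = 42.55 mm
Seasonal total = 260.03 mm

260 mm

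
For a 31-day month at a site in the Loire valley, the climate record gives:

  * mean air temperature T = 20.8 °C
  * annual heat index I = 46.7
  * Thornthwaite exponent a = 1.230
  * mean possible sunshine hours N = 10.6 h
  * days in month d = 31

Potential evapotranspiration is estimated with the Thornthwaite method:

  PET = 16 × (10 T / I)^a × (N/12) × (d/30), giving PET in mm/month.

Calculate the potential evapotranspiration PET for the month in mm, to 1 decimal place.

91.7 mm

10T/I = 10 × 20.8 / 46.7 = 4.4540
(10T/I)^a = 4.4540^1.230 = 6.2800
Uncorrected PET = 16 × 6.2800 = 100.480 mm
Correction = (N/12)(d/30) = (10.6/12)(31/30) = 0.9128
PET = 100.480 × 0.9128 = 91.718 mm/month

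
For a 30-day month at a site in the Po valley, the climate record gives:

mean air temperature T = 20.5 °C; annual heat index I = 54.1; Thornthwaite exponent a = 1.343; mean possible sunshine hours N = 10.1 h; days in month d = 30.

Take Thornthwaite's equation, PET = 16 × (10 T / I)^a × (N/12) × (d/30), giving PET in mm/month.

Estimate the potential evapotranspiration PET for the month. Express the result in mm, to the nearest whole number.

10T/I = 10 × 20.5 / 54.1 = 3.7893
(10T/I)^a = 3.7893^1.343 = 5.9842
Uncorrected PET = 16 × 5.9842 = 95.747 mm
Correction = (N/12)(d/30) = (10.1/12)(30/30) = 0.8417
PET = 95.747 × 0.8417 = 80.590 mm/month

81 mm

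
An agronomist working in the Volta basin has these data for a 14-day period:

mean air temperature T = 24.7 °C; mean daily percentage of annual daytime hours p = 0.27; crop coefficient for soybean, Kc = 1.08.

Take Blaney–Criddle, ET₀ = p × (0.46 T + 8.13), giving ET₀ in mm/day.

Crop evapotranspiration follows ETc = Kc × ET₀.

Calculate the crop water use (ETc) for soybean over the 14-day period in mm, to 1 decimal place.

ET₀ = 0.27 × (0.46 × 24.7 + 8.13) = 0.27 × 19.492 = 5.2628 mm/d
ETc = Kc × ET₀ = 1.08 × 5.2628 = 5.6838 mm/d
Over 14 days: 5.6838 × 14 = 79.573 mm

79.6 mm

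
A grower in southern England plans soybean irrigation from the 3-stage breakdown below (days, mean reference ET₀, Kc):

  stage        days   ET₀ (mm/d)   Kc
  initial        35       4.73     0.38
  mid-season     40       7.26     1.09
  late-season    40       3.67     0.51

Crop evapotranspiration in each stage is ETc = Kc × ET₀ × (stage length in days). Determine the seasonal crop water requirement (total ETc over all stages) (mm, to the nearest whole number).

454 mm

initial: 0.38 × 4.73 × 35 = 62.91 mm
mid-season: 1.09 × 7.26 × 40 = 316.54 mm
late-season: 0.51 × 3.67 × 40 = 74.87 mm
Seasonal total = 454.32 mm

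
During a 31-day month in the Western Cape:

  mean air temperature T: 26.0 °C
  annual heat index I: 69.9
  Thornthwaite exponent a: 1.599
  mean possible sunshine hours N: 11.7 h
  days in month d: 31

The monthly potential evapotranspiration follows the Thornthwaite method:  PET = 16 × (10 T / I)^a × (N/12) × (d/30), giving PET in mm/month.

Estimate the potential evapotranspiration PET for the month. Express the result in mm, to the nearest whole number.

132 mm

10T/I = 10 × 26.0 / 69.9 = 3.7196
(10T/I)^a = 3.7196^1.599 = 8.1700
Uncorrected PET = 16 × 8.1700 = 130.720 mm
Correction = (N/12)(d/30) = (11.7/12)(31/30) = 1.0075
PET = 130.720 × 1.0075 = 131.700 mm/month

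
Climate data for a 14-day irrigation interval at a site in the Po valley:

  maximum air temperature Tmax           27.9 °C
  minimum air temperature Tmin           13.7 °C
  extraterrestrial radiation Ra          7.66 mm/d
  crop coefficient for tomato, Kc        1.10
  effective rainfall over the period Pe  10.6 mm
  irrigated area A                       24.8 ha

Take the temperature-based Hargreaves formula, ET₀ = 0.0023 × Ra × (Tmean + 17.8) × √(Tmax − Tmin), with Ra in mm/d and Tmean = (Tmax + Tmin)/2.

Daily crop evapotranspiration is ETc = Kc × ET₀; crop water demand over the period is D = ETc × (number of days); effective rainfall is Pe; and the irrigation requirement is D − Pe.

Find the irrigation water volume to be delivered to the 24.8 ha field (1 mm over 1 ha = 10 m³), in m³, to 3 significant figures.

Tmean = (27.9 + 13.7)/2 = 20.80 °C
ET₀ = 0.0023 × 7.66 × (20.80 + 17.8) × √14.2 = 0.0023 × 7.66 × 38.60 × 3.7683 = 2.5627 mm/d
ETc = Kc × ET₀ = 1.10 × 2.5627 = 2.8190 mm/d
Crop demand D = ETc × 14 d = 2.8190 × 14 = 39.466 mm
D − Pe = 39.466 − 10.6 = 28.866 mm
Volume = 28.866 mm × 24.8 ha × 10 = 7158.8 m³

7160 m³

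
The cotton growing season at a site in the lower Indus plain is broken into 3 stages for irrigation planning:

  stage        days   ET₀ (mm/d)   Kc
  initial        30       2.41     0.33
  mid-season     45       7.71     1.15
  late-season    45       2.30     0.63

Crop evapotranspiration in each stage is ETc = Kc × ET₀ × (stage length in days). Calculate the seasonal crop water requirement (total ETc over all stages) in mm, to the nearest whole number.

488 mm

initial: 0.33 × 2.41 × 30 = 23.86 mm
mid-season: 1.15 × 7.71 × 45 = 398.99 mm
late-season: 0.63 × 2.30 × 45 = 65.21 mm
Seasonal total = 488.06 mm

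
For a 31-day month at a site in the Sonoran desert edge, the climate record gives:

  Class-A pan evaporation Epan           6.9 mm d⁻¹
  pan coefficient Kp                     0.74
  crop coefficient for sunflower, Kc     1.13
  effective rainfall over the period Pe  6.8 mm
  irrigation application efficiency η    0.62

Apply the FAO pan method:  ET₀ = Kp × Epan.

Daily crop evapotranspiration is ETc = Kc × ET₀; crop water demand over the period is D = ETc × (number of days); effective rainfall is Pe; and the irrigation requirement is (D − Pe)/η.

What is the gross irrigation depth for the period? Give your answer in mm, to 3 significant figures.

ET₀ = 0.74 × 6.9 = 5.1060 mm/d
ETc = Kc × ET₀ = 1.13 × 5.1060 = 5.7698 mm/d
Crop demand D = ETc × 31 d = 5.7698 × 31 = 178.864 mm
D − Pe = 178.864 − 6.8 = 172.064 mm
Gross irrigation = 172.064 / 0.62 = 277.523 mm

278 mm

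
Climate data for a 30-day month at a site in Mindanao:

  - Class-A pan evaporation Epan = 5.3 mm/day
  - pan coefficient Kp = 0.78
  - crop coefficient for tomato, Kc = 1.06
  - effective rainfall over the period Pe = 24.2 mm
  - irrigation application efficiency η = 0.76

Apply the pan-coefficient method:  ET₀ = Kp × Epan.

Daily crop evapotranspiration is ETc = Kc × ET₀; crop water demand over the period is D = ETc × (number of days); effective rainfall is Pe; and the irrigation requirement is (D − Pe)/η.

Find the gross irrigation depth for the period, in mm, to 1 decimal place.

ET₀ = 0.78 × 5.3 = 4.1340 mm/d
ETc = Kc × ET₀ = 1.06 × 4.1340 = 4.3820 mm/d
Crop demand D = ETc × 30 d = 4.3820 × 30 = 131.460 mm
D − Pe = 131.460 − 24.2 = 107.260 mm
Gross irrigation = 107.260 / 0.76 = 141.132 mm

141.1 mm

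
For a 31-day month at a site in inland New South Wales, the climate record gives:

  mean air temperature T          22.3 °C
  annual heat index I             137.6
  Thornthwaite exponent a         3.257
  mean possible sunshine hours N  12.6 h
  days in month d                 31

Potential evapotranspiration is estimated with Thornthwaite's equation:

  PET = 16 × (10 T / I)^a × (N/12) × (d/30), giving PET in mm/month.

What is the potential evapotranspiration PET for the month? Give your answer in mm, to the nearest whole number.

10T/I = 10 × 22.3 / 137.6 = 1.6206
(10T/I)^a = 1.6206^3.257 = 4.8185
Uncorrected PET = 16 × 4.8185 = 77.096 mm
Correction = (N/12)(d/30) = (12.6/12)(31/30) = 1.0850
PET = 77.096 × 1.0850 = 83.649 mm/month

84 mm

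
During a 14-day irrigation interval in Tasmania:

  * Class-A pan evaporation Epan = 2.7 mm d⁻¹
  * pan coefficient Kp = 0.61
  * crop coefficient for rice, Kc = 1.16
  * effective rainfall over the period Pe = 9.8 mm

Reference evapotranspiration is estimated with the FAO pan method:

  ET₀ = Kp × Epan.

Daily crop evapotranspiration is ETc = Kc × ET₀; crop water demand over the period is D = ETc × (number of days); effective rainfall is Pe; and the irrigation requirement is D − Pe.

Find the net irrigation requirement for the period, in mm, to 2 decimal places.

16.95 mm

ET₀ = 0.61 × 2.7 = 1.6470 mm/d
ETc = Kc × ET₀ = 1.16 × 1.6470 = 1.9105 mm/d
Crop demand D = ETc × 14 d = 1.9105 × 14 = 26.747 mm
D − Pe = 26.747 − 9.8 = 16.947 mm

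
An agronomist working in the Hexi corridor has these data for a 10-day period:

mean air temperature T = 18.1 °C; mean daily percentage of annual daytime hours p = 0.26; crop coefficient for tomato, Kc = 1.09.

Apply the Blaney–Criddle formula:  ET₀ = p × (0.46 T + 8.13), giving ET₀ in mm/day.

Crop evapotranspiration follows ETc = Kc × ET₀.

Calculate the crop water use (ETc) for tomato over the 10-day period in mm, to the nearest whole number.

47 mm

ET₀ = 0.26 × (0.46 × 18.1 + 8.13) = 0.26 × 16.456 = 4.2786 mm/d
ETc = Kc × ET₀ = 1.09 × 4.2786 = 4.6637 mm/d
Over 10 days: 4.6637 × 10 = 46.637 mm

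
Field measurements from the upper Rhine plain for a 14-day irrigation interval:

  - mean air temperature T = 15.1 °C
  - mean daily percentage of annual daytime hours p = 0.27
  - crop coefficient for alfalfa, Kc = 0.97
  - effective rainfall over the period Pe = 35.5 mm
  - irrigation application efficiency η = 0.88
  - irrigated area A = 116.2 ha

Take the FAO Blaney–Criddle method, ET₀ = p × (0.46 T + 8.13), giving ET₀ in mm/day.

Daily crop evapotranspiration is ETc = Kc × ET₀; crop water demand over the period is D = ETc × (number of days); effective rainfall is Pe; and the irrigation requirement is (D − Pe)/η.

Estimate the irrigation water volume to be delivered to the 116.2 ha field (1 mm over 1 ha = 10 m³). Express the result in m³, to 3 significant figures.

26100 m³

ET₀ = 0.27 × (0.46 × 15.1 + 8.13) = 0.27 × 15.076 = 4.0705 mm/d
ETc = Kc × ET₀ = 0.97 × 4.0705 = 3.9484 mm/d
Crop demand D = ETc × 14 d = 3.9484 × 14 = 55.278 mm
D − Pe = 55.278 − 35.5 = 19.778 mm
Gross irrigation = 19.778 / 0.88 = 22.475 mm
Volume = 22.475 mm × 116.2 ha × 10 = 26116.0 m³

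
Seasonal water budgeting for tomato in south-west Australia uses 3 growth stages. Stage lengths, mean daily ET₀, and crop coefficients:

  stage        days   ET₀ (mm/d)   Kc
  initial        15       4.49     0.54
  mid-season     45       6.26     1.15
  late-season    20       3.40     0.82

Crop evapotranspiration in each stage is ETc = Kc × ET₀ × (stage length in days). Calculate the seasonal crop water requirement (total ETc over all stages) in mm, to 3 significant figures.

initial: 0.54 × 4.49 × 15 = 36.37 mm
mid-season: 1.15 × 6.26 × 45 = 323.96 mm
late-season: 0.82 × 3.40 × 20 = 55.76 mm
Seasonal total = 416.09 mm

416 mm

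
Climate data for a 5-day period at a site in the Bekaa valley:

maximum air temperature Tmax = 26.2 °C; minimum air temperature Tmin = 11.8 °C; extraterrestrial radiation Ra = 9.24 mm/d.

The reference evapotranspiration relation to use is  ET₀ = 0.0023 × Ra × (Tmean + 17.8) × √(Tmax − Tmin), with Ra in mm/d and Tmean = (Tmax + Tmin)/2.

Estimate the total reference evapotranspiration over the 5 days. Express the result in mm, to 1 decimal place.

14.8 mm

Tmean = (26.2 + 11.8)/2 = 19.00 °C
ET₀ = 0.0023 × 9.24 × (19.00 + 17.8) × √14.4 = 0.0023 × 9.24 × 36.80 × 3.7947 = 2.9677 mm/d
Over 5 days: 2.9677 × 5 = 14.839 mm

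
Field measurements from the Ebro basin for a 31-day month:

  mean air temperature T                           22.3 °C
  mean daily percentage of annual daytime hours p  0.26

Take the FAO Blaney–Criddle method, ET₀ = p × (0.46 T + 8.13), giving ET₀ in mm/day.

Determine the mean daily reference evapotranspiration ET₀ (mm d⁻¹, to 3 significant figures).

ET₀ = 0.26 × (0.46 × 22.3 + 8.13) = 0.26 × 18.388 = 4.7809 mm/d

4.78 mm d⁻¹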